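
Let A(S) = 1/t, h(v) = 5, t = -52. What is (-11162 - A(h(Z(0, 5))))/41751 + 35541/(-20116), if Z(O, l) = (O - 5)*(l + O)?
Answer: -11104643525/5459110254 ≈ -2.0341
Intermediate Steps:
Z(O, l) = (-5 + O)*(O + l)
A(S) = -1/52 (A(S) = 1/(-52) = -1/52)
(-11162 - A(h(Z(0, 5))))/41751 + 35541/(-20116) = (-11162 - 1*(-1/52))/41751 + 35541/(-20116) = (-11162 + 1/52)*(1/41751) + 35541*(-1/20116) = -580423/52*1/41751 - 35541/20116 = -580423/2171052 - 35541/20116 = -11104643525/5459110254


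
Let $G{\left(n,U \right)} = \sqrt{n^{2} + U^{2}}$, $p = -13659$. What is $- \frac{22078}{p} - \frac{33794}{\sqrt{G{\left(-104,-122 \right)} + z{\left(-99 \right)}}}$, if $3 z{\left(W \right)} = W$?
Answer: $\frac{22078}{13659} - \frac{33794}{\sqrt{-33 + 10 \sqrt{257}}} \approx -2993.4$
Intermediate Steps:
$z{\left(W \right)} = \frac{W}{3}$
$G{\left(n,U \right)} = \sqrt{U^{2} + n^{2}}$
$- \frac{22078}{p} - \frac{33794}{\sqrt{G{\left(-104,-122 \right)} + z{\left(-99 \right)}}} = - \frac{22078}{-13659} - \frac{33794}{\sqrt{\sqrt{\left(-122\right)^{2} + \left(-104\right)^{2}} + \frac{1}{3} \left(-99\right)}} = \left(-22078\right) \left(- \frac{1}{13659}\right) - \frac{33794}{\sqrt{\sqrt{14884 + 10816} - 33}} = \frac{22078}{13659} - \frac{33794}{\sqrt{\sqrt{25700} - 33}} = \frac{22078}{13659} - \frac{33794}{\sqrt{10 \sqrt{257} - 33}} = \frac{22078}{13659} - \frac{33794}{\sqrt{-33 + 10 \sqrt{257}}}$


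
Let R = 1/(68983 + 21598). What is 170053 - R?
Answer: 15403570792/90581 ≈ 1.7005e+5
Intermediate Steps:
R = 1/90581 ≈ 1.1040e-5
170053 - R = 170053 - 1*1/90581 = 170053 - 1/90581 = 15403570792/90581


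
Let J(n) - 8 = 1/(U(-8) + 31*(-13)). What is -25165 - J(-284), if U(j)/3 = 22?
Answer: -8483300/337 ≈ -25173.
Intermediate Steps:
U(j) = 66 (U(j) = 3*22 = 66)
J(n) = 2695/337 (J(n) = 8 + 1/(66 + 31*(-13)) = 8 + 1/(66 - 403) = 8 + 1/(-337) = 8 - 1/337 = 2695/337)
-25165 - J(-284) = -25165 - 1*2695/337 = -25165 - 2695/337 = -8483300/337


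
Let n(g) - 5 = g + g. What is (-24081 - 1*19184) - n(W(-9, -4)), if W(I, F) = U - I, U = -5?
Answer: -43278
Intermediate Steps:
W(I, F) = -5 - I
n(g) = 5 + 2*g (n(g) = 5 + (g + g) = 5 + 2*g)
(-24081 - 1*19184) - n(W(-9, -4)) = (-24081 - 1*19184) - (5 + 2*(-5 - 1*(-9))) = (-24081 - 19184) - (5 + 2*(-5 + 9)) = -43265 - (5 + 2*4) = -43265 - (5 + 8) = -43265 - 1*13 = -43265 - 13 = -43278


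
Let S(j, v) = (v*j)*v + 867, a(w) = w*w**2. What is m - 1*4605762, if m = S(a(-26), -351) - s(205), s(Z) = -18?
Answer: -2169985653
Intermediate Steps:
a(w) = w**3
S(j, v) = 867 + j*v**2 (S(j, v) = (j*v)*v + 867 = j*v**2 + 867 = 867 + j*v**2)
m = -2165379891 (m = (867 + (-26)**3*(-351)**2) - 1*(-18) = (867 - 17576*123201) + 18 = (867 - 2165380776) + 18 = -2165379909 + 18 = -2165379891)
m - 1*4605762 = -2165379891 - 1*4605762 = -2165379891 - 4605762 = -2169985653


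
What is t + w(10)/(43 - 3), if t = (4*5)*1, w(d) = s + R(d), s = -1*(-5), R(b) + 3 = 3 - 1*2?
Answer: 803/40 ≈ 20.075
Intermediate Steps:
R(b) = -2 (R(b) = -3 + (3 - 1*2) = -3 + (3 - 2) = -3 + 1 = -2)
s = 5
w(d) = 3 (w(d) = 5 - 2 = 3)
t = 20 (t = 20*1 = 20)
t + w(10)/(43 - 3) = 20 + 3/(43 - 3) = 20 + 3/40 = 803/40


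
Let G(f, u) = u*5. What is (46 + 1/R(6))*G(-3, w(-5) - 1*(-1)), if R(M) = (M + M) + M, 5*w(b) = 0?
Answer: 4145/18 ≈ 230.28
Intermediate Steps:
w(b) = 0 (w(b) = (⅕)*0 = 0)
R(M) = 3*M (R(M) = 2*M + M = 3*M)
G(f, u) = 5*u
(46 + 1/R(6))*G(-3, w(-5) - 1*(-1)) = (46 + 1/(3*6))*(5*(0 - 1*(-1))) = (46 + 1/18)*(5*(0 + 1)) = (46 + 1/18)*(5*1) = (829/18)*5 = 4145/18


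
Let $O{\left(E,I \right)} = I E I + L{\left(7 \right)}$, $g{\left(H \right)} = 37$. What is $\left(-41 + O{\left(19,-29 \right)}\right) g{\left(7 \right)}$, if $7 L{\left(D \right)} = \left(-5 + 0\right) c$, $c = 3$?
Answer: $\frac{4127387}{7} \approx 5.8963 \cdot 10^{5}$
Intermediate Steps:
$L{\left(D \right)} = - \frac{15}{7}$ ($L{\left(D \right)} = \frac{\left(-5 + 0\right) 3}{7} = \frac{\left(-5\right) 3}{7} = \frac{1}{7} \left(-15\right) = - \frac{15}{7}$)
$O{\left(E,I \right)} = - \frac{15}{7} + E I^{2}$ ($O{\left(E,I \right)} = I E I - \frac{15}{7} = E I I - \frac{15}{7} = E I^{2} - \frac{15}{7} = - \frac{15}{7} + E I^{2}$)
$\left(-41 + O{\left(19,-29 \right)}\right) g{\left(7 \right)} = \left(-41 - \left(\frac{15}{7} - 19 \left(-29\right)^{2}\right)\right) 37 = \left(-41 + \left(- \frac{15}{7} + 19 \cdot 841\right)\right) 37 = \left(-41 + \left(- \frac{15}{7} + 15979\right)\right) 37 = \left(-41 + \frac{111838}{7}\right) 37 = \frac{111551}{7} \cdot 37 = \frac{4127387}{7}$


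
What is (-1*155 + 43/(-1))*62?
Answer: -12276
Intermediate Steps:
(-1*155 + 43/(-1))*62 = (-155 + 43*(-1))*62 = (-155 - 43)*62 = -198*62 = -12276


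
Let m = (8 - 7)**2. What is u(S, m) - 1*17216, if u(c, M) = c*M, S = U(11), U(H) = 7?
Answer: -17209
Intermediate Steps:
m = 1 (m = 1**2 = 1)
S = 7
u(c, M) = M*c
u(S, m) - 1*17216 = 1*7 - 1*17216 = 7 - 17216 = -17209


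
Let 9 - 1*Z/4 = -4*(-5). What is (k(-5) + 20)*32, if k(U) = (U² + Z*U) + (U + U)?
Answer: 8160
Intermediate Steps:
Z = -44 (Z = 36 - (-16)*(-5) = 36 - 4*20 = 36 - 80 = -44)
k(U) = U² - 42*U (k(U) = (U² - 44*U) + (U + U) = (U² - 44*U) + 2*U = U² - 42*U)
(k(-5) + 20)*32 = (-5*(-42 - 5) + 20)*32 = (-5*(-47) + 20)*32 = (235 + 20)*32 = 255*32 = 8160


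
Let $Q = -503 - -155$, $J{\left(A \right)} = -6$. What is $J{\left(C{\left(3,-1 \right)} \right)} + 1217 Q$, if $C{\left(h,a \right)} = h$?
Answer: $-423522$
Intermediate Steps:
$Q = -348$ ($Q = -503 + 155 = -348$)
$J{\left(C{\left(3,-1 \right)} \right)} + 1217 Q = -6 + 1217 \left(-348\right) = -6 - 423516 = -423522$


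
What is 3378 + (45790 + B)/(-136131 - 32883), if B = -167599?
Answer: 190350367/56338 ≈ 3378.7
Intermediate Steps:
3378 + (45790 + B)/(-136131 - 32883) = 3378 + (45790 - 167599)/(-136131 - 32883) = 3378 - 121809/(-169014) = 3378 - 121809*(-1/169014) = 3378 + 40603/56338 = 190350367/56338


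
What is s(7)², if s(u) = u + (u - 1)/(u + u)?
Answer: 2704/49 ≈ 55.184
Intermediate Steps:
s(u) = u + (-1 + u)/(2*u) (s(u) = u + (-1 + u)/((2*u)) = u + (-1 + u)*(1/(2*u)) = u + (-1 + u)/(2*u))
s(7)² = (½ + 7 - ½/7)² = (½ + 7 - ½*⅐)² = (½ + 7 - 1/14)² = (52/7)² = 2704/49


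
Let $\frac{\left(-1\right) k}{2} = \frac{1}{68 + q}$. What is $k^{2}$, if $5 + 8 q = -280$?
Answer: $\frac{256}{67081} \approx 0.0038163$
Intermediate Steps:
$q = - \frac{285}{8}$ ($q = - \frac{5}{8} + \frac{1}{8} \left(-280\right) = - \frac{5}{8} - 35 = - \frac{285}{8} \approx -35.625$)
$k = - \frac{16}{259}$ ($k = - \frac{2}{68 - \frac{285}{8}} = - \frac{2}{\frac{259}{8}} = \left(-2\right) \frac{8}{259} = - \frac{16}{259} \approx -0.061776$)
$k^{2} = \left(- \frac{16}{259}\right)^{2} = \frac{256}{67081}$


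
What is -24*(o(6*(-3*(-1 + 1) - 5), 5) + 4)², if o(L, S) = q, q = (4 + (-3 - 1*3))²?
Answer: -1536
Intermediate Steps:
q = 4 (q = (4 + (-3 - 3))² = (4 - 6)² = (-2)² = 4)
o(L, S) = 4
-24*(o(6*(-3*(-1 + 1) - 5), 5) + 4)² = -24*(4 + 4)² = -24*8² = -24*64 = -1536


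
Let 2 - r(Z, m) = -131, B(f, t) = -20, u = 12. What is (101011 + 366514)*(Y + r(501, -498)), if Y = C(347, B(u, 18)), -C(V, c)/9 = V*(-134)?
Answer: 195712977875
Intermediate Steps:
r(Z, m) = 133 (r(Z, m) = 2 - 1*(-131) = 2 + 131 = 133)
C(V, c) = 1206*V (C(V, c) = -9*V*(-134) = -(-1206)*V = 1206*V)
Y = 418482 (Y = 1206*347 = 418482)
(101011 + 366514)*(Y + r(501, -498)) = (101011 + 366514)*(418482 + 133) = 467525*418615 = 195712977875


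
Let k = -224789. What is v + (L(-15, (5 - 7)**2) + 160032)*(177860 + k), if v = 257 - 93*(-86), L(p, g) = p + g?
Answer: -7509617254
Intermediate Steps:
L(p, g) = g + p
v = 8255 (v = 257 + 7998 = 8255)
v + (L(-15, (5 - 7)**2) + 160032)*(177860 + k) = 8255 + (((5 - 7)**2 - 15) + 160032)*(177860 - 224789) = 8255 + (((-2)**2 - 15) + 160032)*(-46929) = 8255 + ((4 - 15) + 160032)*(-46929) = 8255 + (-11 + 160032)*(-46929) = 8255 + 160021*(-46929) = 8255 - 7509625509 = -7509617254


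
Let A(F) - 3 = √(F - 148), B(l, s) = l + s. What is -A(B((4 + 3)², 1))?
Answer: -3 - 7*I*√2 ≈ -3.0 - 9.8995*I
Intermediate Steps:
A(F) = 3 + √(-148 + F) (A(F) = 3 + √(F - 148) = 3 + √(-148 + F))
-A(B((4 + 3)², 1)) = -(3 + √(-148 + ((4 + 3)² + 1))) = -(3 + √(-148 + (7² + 1))) = -(3 + √(-148 + (49 + 1))) = -(3 + √(-148 + 50)) = -(3 + √(-98)) = -(3 + 7*I*√2) = -3 - 7*I*√2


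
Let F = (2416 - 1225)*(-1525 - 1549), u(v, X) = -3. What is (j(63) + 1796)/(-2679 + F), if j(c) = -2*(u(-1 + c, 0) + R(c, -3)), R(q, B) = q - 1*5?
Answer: -562/1221271 ≈ -0.00046018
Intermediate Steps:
R(q, B) = -5 + q (R(q, B) = q - 5 = -5 + q)
F = -3661134 (F = 1191*(-3074) = -3661134)
j(c) = 16 - 2*c (j(c) = -2*(-3 + (-5 + c)) = -2*(-8 + c) = 16 - 2*c)
(j(63) + 1796)/(-2679 + F) = ((16 - 2*63) + 1796)/(-2679 - 3661134) = ((16 - 126) + 1796)/(-3663813) = (-110 + 1796)*(-1/3663813) = 1686*(-1/3663813) = -562/1221271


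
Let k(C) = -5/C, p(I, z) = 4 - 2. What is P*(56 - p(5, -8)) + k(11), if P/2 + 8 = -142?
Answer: -178205/11 ≈ -16200.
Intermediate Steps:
p(I, z) = 2
P = -300 (P = -16 + 2*(-142) = -16 - 284 = -300)
P*(56 - p(5, -8)) + k(11) = -300*(56 - 1*2) - 5/11 = -300*(56 - 2) - 5*1/11 = -300*54 - 5/11 = -16200 - 5/11 = -178205/11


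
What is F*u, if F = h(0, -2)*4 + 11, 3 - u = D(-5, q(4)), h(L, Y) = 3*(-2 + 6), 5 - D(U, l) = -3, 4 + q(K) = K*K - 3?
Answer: -295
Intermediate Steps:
q(K) = -7 + K² (q(K) = -4 + (K*K - 3) = -4 + (K² - 3) = -4 + (-3 + K²) = -7 + K²)
D(U, l) = 8 (D(U, l) = 5 - 1*(-3) = 5 + 3 = 8)
h(L, Y) = 12 (h(L, Y) = 3*4 = 12)
u = -5 (u = 3 - 1*8 = 3 - 8 = -5)
F = 59 (F = 12*4 + 11 = 48 + 11 = 59)
F*u = 59*(-5) = -295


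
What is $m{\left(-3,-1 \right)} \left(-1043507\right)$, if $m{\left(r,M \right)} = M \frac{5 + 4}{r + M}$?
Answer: $- \frac{9391563}{4} \approx -2.3479 \cdot 10^{6}$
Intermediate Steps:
$m{\left(r,M \right)} = \frac{9 M}{M + r}$ ($m{\left(r,M \right)} = M \frac{9}{M + r} = \frac{9 M}{M + r}$)
$m{\left(-3,-1 \right)} \left(-1043507\right) = 9 \left(-1\right) \frac{1}{-1 - 3} \left(-1043507\right) = 9 \left(-1\right) \frac{1}{-4} \left(-1043507\right) = 9 \left(-1\right) \left(- \frac{1}{4}\right) \left(-1043507\right) = \frac{9}{4} \left(-1043507\right) = - \frac{9391563}{4}$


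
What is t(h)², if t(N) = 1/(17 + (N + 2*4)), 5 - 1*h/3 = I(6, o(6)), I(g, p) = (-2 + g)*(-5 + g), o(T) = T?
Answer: 1/784 ≈ 0.0012755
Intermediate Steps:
I(g, p) = (-5 + g)*(-2 + g)
h = 3 (h = 15 - 3*(10 + 6² - 7*6) = 15 - 3*(10 + 36 - 42) = 15 - 3*4 = 15 - 12 = 3)
t(N) = 1/(25 + N) (t(N) = 1/(17 + (N + 8)) = 1/(17 + (8 + N)) = 1/(25 + N))
t(h)² = (1/(25 + 3))² = (1/28)² = 1/784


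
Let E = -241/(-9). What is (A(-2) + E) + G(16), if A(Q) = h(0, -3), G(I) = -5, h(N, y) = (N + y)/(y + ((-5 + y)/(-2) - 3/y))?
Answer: 365/18 ≈ 20.278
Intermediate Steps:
E = 241/9 (E = -241*(-⅑) = 241/9 ≈ 26.778)
h(N, y) = (N + y)/(5/2 + y/2 - 3/y) (h(N, y) = (N + y)/(y + ((-5 + y)*(-½) - 3/y)) = (N + y)/(y + ((5/2 - y/2) - 3/y)) = (N + y)/(y + (5/2 - 3/y - y/2)) = (N + y)/(5/2 + y/2 - 3/y))
A(Q) = -3/2 (A(Q) = 2*(-3)*(0 - 3)/(-6 + (-3)² + 5*(-3)) = 2*(-3)*(-3)/(-6 + 9 - 15) = 2*(-3)*(-3)/(-12) = 2*(-3)*(-1/12)*(-3) = -3/2)
(A(-2) + E) + G(16) = (-3/2 + 241/9) - 5 = 455/18 - 5 = 365/18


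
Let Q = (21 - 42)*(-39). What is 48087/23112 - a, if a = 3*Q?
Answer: -2101411/856 ≈ -2454.9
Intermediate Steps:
Q = 819 (Q = -21*(-39) = 819)
a = 2457 (a = 3*819 = 2457)
48087/23112 - a = 48087/23112 - 1*2457 = 48087*(1/23112) - 2457 = 1781/856 - 2457 = -2101411/856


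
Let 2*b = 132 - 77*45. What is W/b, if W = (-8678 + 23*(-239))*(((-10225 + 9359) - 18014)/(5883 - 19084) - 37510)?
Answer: -4679173453500/14666311 ≈ -3.1904e+5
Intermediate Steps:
b = -3333/2 (b = (132 - 77*45)/2 = (132 - 3465)/2 = (½)*(-3333) = -3333/2 ≈ -1666.5)
W = 7018760180250/13201 (W = (-8678 - 5497)*((-866 - 18014)/(-13201) - 37510) = -14175*(-18880*(-1/13201) - 37510) = -14175*(18880/13201 - 37510) = -14175*(-495150630/13201) = 7018760180250/13201 ≈ 5.3168e+8)
W/b = 7018760180250/(13201*(-3333/2)) = (7018760180250/13201)*(-2/3333) = -4679173453500/14666311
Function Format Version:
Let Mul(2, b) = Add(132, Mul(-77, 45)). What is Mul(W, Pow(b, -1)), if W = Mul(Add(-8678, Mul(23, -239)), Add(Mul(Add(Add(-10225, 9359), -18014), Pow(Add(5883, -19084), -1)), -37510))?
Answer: Rational(-4679173453500, 14666311) ≈ -3.1904e+5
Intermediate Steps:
b = Rational(-3333, 2) (b = Mul(Rational(1, 2), Add(132, Mul(-77, 45))) = Mul(Rational(1, 2), Add(132, -3465)) = Mul(Rational(1, 2), -3333) = Rational(-3333, 2) ≈ -1666.5)
W = Rational(7018760180250, 13201) (W = Mul(Add(-8678, -5497), Add(Mul(Add(-866, -18014), Pow(-13201, -1)), -37510)) = Mul(-14175, Add(Mul(-18880, Rational(-1, 13201)), -37510)) = Mul(-14175, Add(Rational(18880, 13201), -37510)) = Mul(-14175, Rational(-495150630, 13201)) = Rational(7018760180250, 13201) ≈ 5.3168e+8)
Mul(W, Pow(b, -1)) = Mul(Rational(7018760180250, 13201), Pow(Rational(-3333, 2), -1)) = Mul(Rational(7018760180250, 13201), Rational(-2, 3333)) = Rational(-4679173453500, 14666311)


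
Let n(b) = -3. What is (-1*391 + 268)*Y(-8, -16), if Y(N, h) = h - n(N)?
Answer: 1599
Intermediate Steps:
Y(N, h) = 3 + h (Y(N, h) = h - 1*(-3) = h + 3 = 3 + h)
(-1*391 + 268)*Y(-8, -16) = (-1*391 + 268)*(3 - 16) = (-391 + 268)*(-13) = -123*(-13) = 1599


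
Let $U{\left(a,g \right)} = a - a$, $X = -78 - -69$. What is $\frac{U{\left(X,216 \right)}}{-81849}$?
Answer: $0$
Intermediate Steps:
$X = -9$ ($X = -78 + 69 = -9$)
$U{\left(a,g \right)} = 0$
$\frac{U{\left(X,216 \right)}}{-81849} = \frac{0}{-81849} = 0 \left(- \frac{1}{81849}\right) = 0$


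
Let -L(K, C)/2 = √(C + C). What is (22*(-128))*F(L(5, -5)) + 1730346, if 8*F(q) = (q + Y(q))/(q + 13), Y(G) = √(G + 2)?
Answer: 32875294/19 - 416*√(2 - 2*I*√10)/19 + 832*I*√10/19 - 64*I*√10*√(2 - 2*I*√10)/19 ≈ 1.7302e+6 + 149.67*I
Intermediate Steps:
Y(G) = √(2 + G)
L(K, C) = -2*√2*√C (L(K, C) = -2*√(C + C) = -2*√2*√C)
F(q) = (q + √(2 + q))/(8*(13 + q)) (F(q) = ((q + √(2 + q))/(q + 13))/8 = ((q + √(2 + q))/(13 + q))/8 = (q + √(2 + q))/(8*(13 + q)))
(22*(-128))*F(L(5, -5)) + 1730346 = (22*(-128))*((-2*√2*√(-5) + √(2 - 2*√2*√(-5)))/(8*(13 - 2*√2*√(-5)))) + 1730346 = -352*(-2*√2*I*√5 + √(2 - 2*√2*I*√5))/(13 - 2*√2*I*√5) + 1730346 = -352*(-2*I*√10 + √(2 - 2*I*√10))/(13 - 2*I*√10) + 1730346 = -352*(√(2 - 2*I*√10) - 2*I*√10)/(13 - 2*I*√10) + 1730346 = 1730346 - 352*(√(2 - 2*I*√10) - 2*I*√10)/(13 - 2*I*√10)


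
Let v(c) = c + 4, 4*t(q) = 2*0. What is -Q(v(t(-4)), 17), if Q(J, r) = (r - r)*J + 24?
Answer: -24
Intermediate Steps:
t(q) = 0 (t(q) = (2*0)/4 = (¼)*0 = 0)
v(c) = 4 + c
Q(J, r) = 24 (Q(J, r) = 0*J + 24 = 0 + 24 = 24)
-Q(v(t(-4)), 17) = -1*24 = -24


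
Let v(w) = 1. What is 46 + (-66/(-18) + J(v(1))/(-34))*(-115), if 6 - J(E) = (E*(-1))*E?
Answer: -35903/102 ≈ -351.99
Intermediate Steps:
J(E) = 6 + E² (J(E) = 6 - E*(-1)*E = 6 - (-E)*E = 6 - (-1)*E² = 6 + E²)
46 + (-66/(-18) + J(v(1))/(-34))*(-115) = 46 + (-66/(-18) + (6 + 1²)/(-34))*(-115) = 46 + (-66*(-1/18) + (6 + 1)*(-1/34))*(-115) = 46 + (11/3 + 7*(-1/34))*(-115) = 46 + (11/3 - 7/34)*(-115) = 46 + (353/102)*(-115) = 46 - 40595/102 = -35903/102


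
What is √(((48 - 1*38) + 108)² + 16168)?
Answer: 2*√7523 ≈ 173.47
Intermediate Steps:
√(((48 - 1*38) + 108)² + 16168) = √(((48 - 38) + 108)² + 16168) = √((10 + 108)² + 16168) = √(118² + 16168) = √(13924 + 16168) = √30092 = 2*√7523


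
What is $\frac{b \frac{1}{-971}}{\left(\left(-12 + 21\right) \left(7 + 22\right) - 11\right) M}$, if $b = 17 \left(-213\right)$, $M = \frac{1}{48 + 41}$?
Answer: $\frac{322269}{242750} \approx 1.3276$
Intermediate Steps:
$M = \frac{1}{89} \approx 0.011236$
$b = -3621$
$\frac{b \frac{1}{-971}}{\left(\left(-12 + 21\right) \left(7 + 22\right) - 11\right) M} = \frac{\left(-3621\right) \frac{1}{-971}}{\left(\left(-12 + 21\right) \left(7 + 22\right) - 11\right) \frac{1}{89}} = \frac{\left(-3621\right) \left(- \frac{1}{971}\right)}{\left(9 \cdot 29 - 11\right) \frac{1}{89}} = \frac{3621}{971 \left(261 - 11\right) \frac{1}{89}} = \frac{3621}{971 \cdot 250 \cdot \frac{1}{89}} = \frac{3621}{971 \cdot \frac{250}{89}} = \frac{3621}{971} \cdot \frac{89}{250} = \frac{322269}{242750}$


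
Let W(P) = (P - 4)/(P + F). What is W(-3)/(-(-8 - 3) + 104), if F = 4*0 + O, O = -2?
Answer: 7/575 ≈ 0.012174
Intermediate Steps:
F = -2 (F = 4*0 - 2 = 0 - 2 = -2)
W(P) = (-4 + P)/(-2 + P) (W(P) = (P - 4)/(P - 2) = (-4 + P)/(-2 + P))
W(-3)/(-(-8 - 3) + 104) = ((-4 - 3)/(-2 - 3))/(-(-8 - 3) + 104) = (-7/(-5))/(-1*(-11) + 104) = (-1/5*(-7))/(11 + 104) = (7/5)/115 = (7/5)*(1/115) = 7/575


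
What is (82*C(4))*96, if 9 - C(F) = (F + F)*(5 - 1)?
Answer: -181056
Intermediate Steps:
C(F) = 9 - 8*F (C(F) = 9 - (F + F)*(5 - 1) = 9 - 2*F*4 = 9 - 8*F)
(82*C(4))*96 = (82*(9 - 8*4))*96 = (82*(9 - 32))*96 = (82*(-23))*96 = -1886*96 = -181056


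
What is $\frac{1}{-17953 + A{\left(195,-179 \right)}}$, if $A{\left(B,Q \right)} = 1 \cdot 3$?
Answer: $- \frac{1}{17950} \approx -5.571 \cdot 10^{-5}$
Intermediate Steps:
$A{\left(B,Q \right)} = 3$
$\frac{1}{-17953 + A{\left(195,-179 \right)}} = \frac{1}{-17953 + 3} = \frac{1}{-17950} = - \frac{1}{17950}$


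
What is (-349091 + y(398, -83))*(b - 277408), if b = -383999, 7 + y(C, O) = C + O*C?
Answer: 252481539738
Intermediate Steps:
y(C, O) = -7 + C + C*O (y(C, O) = -7 + (C + O*C) = -7 + (C + C*O) = -7 + C + C*O)
(-349091 + y(398, -83))*(b - 277408) = (-349091 + (-7 + 398 + 398*(-83)))*(-383999 - 277408) = (-349091 + (-7 + 398 - 33034))*(-661407) = (-349091 - 32643)*(-661407) = -381734*(-661407) = 252481539738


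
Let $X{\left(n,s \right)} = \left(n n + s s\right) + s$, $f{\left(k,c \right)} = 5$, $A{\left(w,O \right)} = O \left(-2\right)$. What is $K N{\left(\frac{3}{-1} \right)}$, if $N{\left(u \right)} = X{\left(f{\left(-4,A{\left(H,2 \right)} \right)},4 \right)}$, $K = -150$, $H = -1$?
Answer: $-6750$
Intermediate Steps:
$A{\left(w,O \right)} = - 2 O$
$X{\left(n,s \right)} = s + n^{2} + s^{2}$ ($X{\left(n,s \right)} = \left(n^{2} + s^{2}\right) + s = s + n^{2} + s^{2}$)
$N{\left(u \right)} = 45$ ($N{\left(u \right)} = 4 + 5^{2} + 4^{2} = 4 + 25 + 16 = 45$)
$K N{\left(\frac{3}{-1} \right)} = \left(-150\right) 45 = -6750$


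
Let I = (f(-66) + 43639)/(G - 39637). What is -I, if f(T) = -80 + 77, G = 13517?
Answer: 10909/6530 ≈ 1.6706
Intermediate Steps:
f(T) = -3
I = -10909/6530 (I = (-3 + 43639)/(13517 - 39637) = 43636/(-26120) = 43636*(-1/26120) = -10909/6530 ≈ -1.6706)
-I = -1*(-10909/6530) = 10909/6530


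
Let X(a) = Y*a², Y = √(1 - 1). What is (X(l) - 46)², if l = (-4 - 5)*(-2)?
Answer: 2116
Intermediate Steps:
l = 18 (l = -9*(-2) = 18)
Y = 0 (Y = √0 = 0)
X(a) = 0 (X(a) = 0*a² = 0)
(X(l) - 46)² = (0 - 46)² = (-46)² = 2116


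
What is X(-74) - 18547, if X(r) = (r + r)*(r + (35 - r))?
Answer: -23727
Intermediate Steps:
X(r) = 70*r (X(r) = (2*r)*35 = 70*r)
X(-74) - 18547 = 70*(-74) - 18547 = -5180 - 18547 = -23727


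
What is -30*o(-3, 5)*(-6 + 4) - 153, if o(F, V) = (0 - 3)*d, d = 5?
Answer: -1053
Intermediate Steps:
o(F, V) = -15 (o(F, V) = (0 - 3)*5 = -3*5 = -15)
-30*o(-3, 5)*(-6 + 4) - 153 = -(-450)*(-6 + 4) - 153 = -(-450)*(-2) - 153 = -30*30 - 153 = -900 - 153 = -1053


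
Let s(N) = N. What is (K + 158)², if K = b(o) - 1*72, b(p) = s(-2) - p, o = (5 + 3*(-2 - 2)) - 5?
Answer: 9216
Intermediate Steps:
o = -12 (o = (5 + 3*(-4)) - 5 = (5 - 12) - 5 = -7 - 5 = -12)
b(p) = -2 - p
K = -62 (K = (-2 - 1*(-12)) - 1*72 = (-2 + 12) - 72 = 10 - 72 = -62)
(K + 158)² = (-62 + 158)² = 96² = 9216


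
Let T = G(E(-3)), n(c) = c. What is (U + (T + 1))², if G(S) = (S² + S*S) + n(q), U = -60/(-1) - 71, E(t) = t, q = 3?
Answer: 121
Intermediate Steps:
U = -11 (U = -60*(-1) - 71 = 60 - 71 = -11)
G(S) = 3 + 2*S² (G(S) = (S² + S*S) + 3 = (S² + S²) + 3 = 2*S² + 3 = 3 + 2*S²)
T = 21 (T = 3 + 2*(-3)² = 3 + 2*9 = 3 + 18 = 21)
(U + (T + 1))² = (-11 + (21 + 1))² = (-11 + 22)² = 11² = 121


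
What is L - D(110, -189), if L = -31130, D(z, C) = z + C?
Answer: -31051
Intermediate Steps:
D(z, C) = C + z
L - D(110, -189) = -31130 - (-189 + 110) = -31130 - 1*(-79) = -31130 + 79 = -31051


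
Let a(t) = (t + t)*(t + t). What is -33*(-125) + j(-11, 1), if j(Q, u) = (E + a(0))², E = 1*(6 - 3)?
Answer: 4134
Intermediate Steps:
a(t) = 4*t² (a(t) = (2*t)*(2*t) = 4*t²)
E = 3 (E = 1*3 = 3)
j(Q, u) = 9 (j(Q, u) = (3 + 4*0²)² = (3 + 4*0)² = (3 + 0)² = 3² = 9)
-33*(-125) + j(-11, 1) = -33*(-125) + 9 = 4125 + 9 = 4134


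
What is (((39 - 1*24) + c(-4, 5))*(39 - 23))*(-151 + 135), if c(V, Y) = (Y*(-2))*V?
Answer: -14080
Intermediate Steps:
c(V, Y) = -2*V*Y (c(V, Y) = (-2*Y)*V = -2*V*Y)
(((39 - 1*24) + c(-4, 5))*(39 - 23))*(-151 + 135) = (((39 - 1*24) - 2*(-4)*5)*(39 - 23))*(-151 + 135) = (((39 - 24) + 40)*16)*(-16) = ((15 + 40)*16)*(-16) = (55*16)*(-16) = 880*(-16) = -14080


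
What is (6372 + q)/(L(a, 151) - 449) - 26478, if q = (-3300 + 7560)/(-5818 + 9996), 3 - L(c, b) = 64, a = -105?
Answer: -4703784943/177565 ≈ -26491.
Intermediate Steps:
L(c, b) = -61 (L(c, b) = 3 - 1*64 = 3 - 64 = -61)
q = 2130/2089 (q = 4260/4178 = 4260*(1/4178) = 2130/2089 ≈ 1.0196)
(6372 + q)/(L(a, 151) - 449) - 26478 = (6372 + 2130/2089)/(-61 - 449) - 26478 = (13313238/2089)/(-510) - 26478 = (13313238/2089)*(-1/510) - 26478 = -2218873/177565 - 26478 = -4703784943/177565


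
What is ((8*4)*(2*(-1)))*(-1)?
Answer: 64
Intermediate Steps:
((8*4)*(2*(-1)))*(-1) = (32*(-2))*(-1) = -64*(-1) = 64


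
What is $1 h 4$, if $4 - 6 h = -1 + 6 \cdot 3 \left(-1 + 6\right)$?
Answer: $- \frac{170}{3} \approx -56.667$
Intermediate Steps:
$h = - \frac{85}{6}$ ($h = \frac{2}{3} - \frac{-1 + 6 \cdot 3 \left(-1 + 6\right)}{6} = \frac{2}{3} - \frac{-1 + 6 \cdot 3 \cdot 5}{6} = \frac{2}{3} - \frac{-1 + 6 \cdot 15}{6} = \frac{2}{3} - \frac{-1 + 90}{6} = \frac{2}{3} - \frac{89}{6} = - \frac{85}{6} \approx -14.167$)
$1 h 4 = 1 \left(- \frac{85}{6}\right) 4 = \left(- \frac{85}{6}\right) 4 = - \frac{170}{3}$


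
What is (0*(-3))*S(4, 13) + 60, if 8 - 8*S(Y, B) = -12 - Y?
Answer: 60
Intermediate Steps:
S(Y, B) = 5/2 + Y/8 (S(Y, B) = 1 - (-12 - Y)/8 = 1 + (3/2 + Y/8) = 5/2 + Y/8)
(0*(-3))*S(4, 13) + 60 = (0*(-3))*(5/2 + (⅛)*4) + 60 = 0*(5/2 + ½) + 60 = 0*3 + 60 = 0 + 60 = 60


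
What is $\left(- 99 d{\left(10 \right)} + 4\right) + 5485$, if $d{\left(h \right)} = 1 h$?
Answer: $4499$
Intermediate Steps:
$d{\left(h \right)} = h$
$\left(- 99 d{\left(10 \right)} + 4\right) + 5485 = \left(\left(-99\right) 10 + 4\right) + 5485 = \left(-990 + 4\right) + 5485 = -986 + 5485 = 4499$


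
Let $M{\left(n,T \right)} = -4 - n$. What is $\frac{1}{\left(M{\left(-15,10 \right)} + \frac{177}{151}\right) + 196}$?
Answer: $\frac{151}{31434} \approx 0.0048037$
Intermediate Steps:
$\frac{1}{\left(M{\left(-15,10 \right)} + \frac{177}{151}\right) + 196} = \frac{1}{\left(\left(-4 - -15\right) + \frac{177}{151}\right) + 196} = \frac{1}{\left(\left(-4 + 15\right) + 177 \cdot \frac{1}{151}\right) + 196} = \frac{1}{\left(11 + \frac{177}{151}\right) + 196} = \frac{1}{\frac{1838}{151} + 196} = \frac{1}{\frac{31434}{151}} = \frac{151}{31434}$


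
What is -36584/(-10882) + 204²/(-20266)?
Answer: 72136508/55133653 ≈ 1.3084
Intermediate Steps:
-36584/(-10882) + 204²/(-20266) = -36584*(-1/10882) + 41616*(-1/20266) = 18292/5441 - 20808/10133 = 72136508/55133653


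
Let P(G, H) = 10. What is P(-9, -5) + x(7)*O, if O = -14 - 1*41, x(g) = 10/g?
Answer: -480/7 ≈ -68.571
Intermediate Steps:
O = -55 (O = -14 - 41 = -55)
P(-9, -5) + x(7)*O = 10 + (10/7)*(-55) = 10 - 550/7 = -480/7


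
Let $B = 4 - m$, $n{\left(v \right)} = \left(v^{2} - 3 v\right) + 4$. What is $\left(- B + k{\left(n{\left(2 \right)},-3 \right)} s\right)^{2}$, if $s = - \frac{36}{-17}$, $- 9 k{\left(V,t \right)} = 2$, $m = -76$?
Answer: $\frac{1871424}{289} \approx 6475.5$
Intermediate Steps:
$n{\left(v \right)} = 4 + v^{2} - 3 v$
$k{\left(V,t \right)} = - \frac{2}{9}$ ($k{\left(V,t \right)} = \left(- \frac{1}{9}\right) 2 = - \frac{2}{9}$)
$s = \frac{36}{17}$ ($s = \left(-36\right) \left(- \frac{1}{17}\right) = \frac{36}{17} \approx 2.1176$)
$B = 80$ ($B = 4 - -76 = 4 + 76 = 80$)
$\left(- B + k{\left(n{\left(2 \right)},-3 \right)} s\right)^{2} = \left(\left(-1\right) 80 - \frac{8}{17}\right)^{2} = \left(-80 - \frac{8}{17}\right)^{2} = \left(- \frac{1368}{17}\right)^{2} = \frac{1871424}{289}$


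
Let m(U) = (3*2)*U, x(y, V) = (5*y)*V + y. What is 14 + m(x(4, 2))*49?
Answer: 12950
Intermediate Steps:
x(y, V) = y + 5*V*y (x(y, V) = 5*V*y + y = y + 5*V*y)
m(U) = 6*U
14 + m(x(4, 2))*49 = 14 + (6*(4*(1 + 5*2)))*49 = 14 + (6*(4*(1 + 10)))*49 = 14 + (6*(4*11))*49 = 14 + (6*44)*49 = 14 + 264*49 = 14 + 12936 = 12950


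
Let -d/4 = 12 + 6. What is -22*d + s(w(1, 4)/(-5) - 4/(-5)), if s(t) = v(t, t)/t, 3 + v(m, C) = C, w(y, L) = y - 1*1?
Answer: 6325/4 ≈ 1581.3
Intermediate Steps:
w(y, L) = -1 + y (w(y, L) = y - 1 = -1 + y)
v(m, C) = -3 + C
d = -72 (d = -4*(12 + 6) = -4*18 = -72)
s(t) = (-3 + t)/t
-22*d + s(w(1, 4)/(-5) - 4/(-5)) = -22*(-72) + (-3 + ((-1 + 1)/(-5) - 4/(-5)))/((-1 + 1)/(-5) - 4/(-5)) = 1584 + (-3 + (0*(-1/5) - 4*(-1/5)))/(0*(-1/5) - 4*(-1/5)) = 1584 + (-3 + (0 + 4/5))/(0 + 4/5) = 1584 + (-3 + 4/5)/(4/5) = 1584 + (5/4)*(-11/5) = 1584 - 11/4 = 6325/4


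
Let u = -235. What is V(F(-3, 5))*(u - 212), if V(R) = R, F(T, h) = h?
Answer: -2235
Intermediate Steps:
V(F(-3, 5))*(u - 212) = 5*(-235 - 212) = 5*(-447) = -2235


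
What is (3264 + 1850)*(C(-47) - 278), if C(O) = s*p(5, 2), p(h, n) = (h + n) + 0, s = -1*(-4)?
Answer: -1278500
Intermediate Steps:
s = 4
p(h, n) = h + n
C(O) = 28 (C(O) = 4*(5 + 2) = 4*7 = 28)
(3264 + 1850)*(C(-47) - 278) = (3264 + 1850)*(28 - 278) = 5114*(-250) = -1278500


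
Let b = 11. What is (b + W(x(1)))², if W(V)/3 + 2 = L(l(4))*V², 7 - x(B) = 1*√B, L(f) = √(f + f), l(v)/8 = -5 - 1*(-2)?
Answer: -559847 + 4320*I*√3 ≈ -5.5985e+5 + 7482.5*I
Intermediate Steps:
l(v) = -24 (l(v) = 8*(-5 - 1*(-2)) = 8*(-5 + 2) = 8*(-3) = -24)
L(f) = √2*√f (L(f) = √(2*f) = √2*√f)
x(B) = 7 - √B
W(V) = -6 + 12*I*√3*V² (W(V) = -6 + 3*((√2*√(-24))*V²) = -6 + 3*((√2*(2*I*√6))*V²) = -6 + 3*((4*I*√3)*V²) = -6 + 3*(4*I*√3*V²) = -6 + 12*I*√3*V²)
(b + W(x(1)))² = (11 + (-6 + 12*I*√3*(7 - √1)²))² = (11 + (-6 + 12*I*√3*(7 - 1*1)²))² = (11 + (-6 + 12*I*√3*(7 - 1)²))² = (11 + (-6 + 12*I*√3*6²))² = (11 + (-6 + 12*I*√3*36))² = (11 + (-6 + 432*I*√3))² = (5 + 432*I*√3)²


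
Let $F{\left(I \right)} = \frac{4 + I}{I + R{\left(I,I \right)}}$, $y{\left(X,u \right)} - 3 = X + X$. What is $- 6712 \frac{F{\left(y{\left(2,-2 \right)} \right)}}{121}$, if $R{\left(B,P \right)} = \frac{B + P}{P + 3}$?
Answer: $- \frac{16780}{231} \approx -72.641$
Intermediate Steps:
$y{\left(X,u \right)} = 3 + 2 X$ ($y{\left(X,u \right)} = 3 + \left(X + X\right) = 3 + 2 X$)
$R{\left(B,P \right)} = \frac{B + P}{3 + P}$
$F{\left(I \right)} = \frac{4 + I}{I + \frac{2 I}{3 + I}}$ ($F{\left(I \right)} = \frac{4 + I}{I + \frac{I + I}{3 + I}} = \frac{4 + I}{I + \frac{2 I}{3 + I}}$)
$- 6712 \frac{F{\left(y{\left(2,-2 \right)} \right)}}{121} = - 6712 \frac{\frac{1}{3 + 2 \cdot 2} \frac{1}{5 + \left(3 + 2 \cdot 2\right)} \left(3 + \left(3 + 2 \cdot 2\right)\right) \left(4 + \left(3 + 2 \cdot 2\right)\right)}{121} = - 6712 \frac{\left(3 + \left(3 + 4\right)\right) \left(4 + \left(3 + 4\right)\right)}{\left(3 + 4\right) \left(5 + \left(3 + 4\right)\right)} \frac{1}{121} = - 6712 \frac{\left(3 + 7\right) \left(4 + 7\right)}{7 \left(5 + 7\right)} \frac{1}{121} = - 6712 \cdot \frac{1}{7} \cdot \frac{1}{12} \cdot 10 \cdot 11 \cdot \frac{1}{121} = - 6712 \cdot \frac{55}{42} \cdot \frac{1}{121} = \left(-6712\right) \frac{5}{462} = - \frac{16780}{231}$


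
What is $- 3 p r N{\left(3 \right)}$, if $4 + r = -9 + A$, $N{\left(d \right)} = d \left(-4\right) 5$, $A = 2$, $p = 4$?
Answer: $-7920$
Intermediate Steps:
$N{\left(d \right)} = - 20 d$ ($N{\left(d \right)} = - 4 d 5 = - 20 d$)
$r = -11$ ($r = -4 + \left(-9 + 2\right) = -4 - 7 = -11$)
$- 3 p r N{\left(3 \right)} = \left(-3\right) 4 \left(-11\right) \left(\left(-20\right) 3\right) = \left(-12\right) \left(-11\right) \left(-60\right) = 132 \left(-60\right) = -7920$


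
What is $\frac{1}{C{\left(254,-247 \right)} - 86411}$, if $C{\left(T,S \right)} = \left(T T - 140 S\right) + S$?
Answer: $\frac{1}{12438} \approx 8.0399 \cdot 10^{-5}$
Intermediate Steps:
$C{\left(T,S \right)} = T^{2} - 139 S$ ($C{\left(T,S \right)} = \left(T^{2} - 140 S\right) + S = T^{2} - 139 S$)
$\frac{1}{C{\left(254,-247 \right)} - 86411} = \frac{1}{\left(254^{2} - -34333\right) - 86411} = \frac{1}{\left(64516 + 34333\right) - 86411} = \frac{1}{98849 - 86411} = \frac{1}{12438}$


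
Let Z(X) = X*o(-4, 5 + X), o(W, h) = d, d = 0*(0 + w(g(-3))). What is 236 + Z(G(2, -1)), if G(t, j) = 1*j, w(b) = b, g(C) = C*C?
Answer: 236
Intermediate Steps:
g(C) = C²
d = 0 (d = 0*(0 + (-3)²) = 0*(0 + 9) = 0*9 = 0)
G(t, j) = j
o(W, h) = 0
Z(X) = 0 (Z(X) = X*0 = 0)
236 + Z(G(2, -1)) = 236 + 0 = 236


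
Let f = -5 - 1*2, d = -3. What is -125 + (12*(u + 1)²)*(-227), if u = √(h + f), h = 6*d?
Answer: 65251 - 27240*I ≈ 65251.0 - 27240.0*I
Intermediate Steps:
f = -7 (f = -5 - 2 = -7)
h = -18 (h = 6*(-3) = -18)
u = 5*I (u = √(-18 - 7) = √(-25) = 5*I ≈ 5.0*I)
-125 + (12*(u + 1)²)*(-227) = -125 + (12*(5*I + 1)²)*(-227) = -125 + (12*(1 + 5*I)²)*(-227) = -125 - 2724*(1 + 5*I)²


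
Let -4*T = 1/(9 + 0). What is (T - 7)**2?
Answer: 64009/1296 ≈ 49.390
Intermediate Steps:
T = -1/36 (T = -1/(4*(9 + 0)) = -1/4/9 = -1/4*1/9 = -1/36 ≈ -0.027778)
(T - 7)**2 = (-1/36 - 7)**2 = (-253/36)**2 = 64009/1296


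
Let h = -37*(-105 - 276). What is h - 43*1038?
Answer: -30537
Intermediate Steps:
h = 14097 (h = -37*(-381) = 14097)
h - 43*1038 = 14097 - 43*1038 = 14097 - 1*44634 = 14097 - 44634 = -30537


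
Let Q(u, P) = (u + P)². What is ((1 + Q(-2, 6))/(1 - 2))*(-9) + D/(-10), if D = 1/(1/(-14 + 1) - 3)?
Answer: 61213/400 ≈ 153.03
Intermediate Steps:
Q(u, P) = (P + u)²
D = -13/40 (D = 1/(1/(-13) - 3) = 1/(-1/13 - 3) = 1/(-40/13) = -13/40 ≈ -0.32500)
((1 + Q(-2, 6))/(1 - 2))*(-9) + D/(-10) = ((1 + (6 - 2)²)/(1 - 2))*(-9) - 13/40/(-10) = ((1 + 4²)/(-1))*(-9) - 13/40*(-⅒) = ((1 + 16)*(-1))*(-9) + 13/400 = (17*(-1))*(-9) + 13/400 = -17*(-9) + 13/400 = 153 + 13/400 = 61213/400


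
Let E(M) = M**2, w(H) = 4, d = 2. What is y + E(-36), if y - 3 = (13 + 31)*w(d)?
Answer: 1475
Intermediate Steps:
y = 179 (y = 3 + (13 + 31)*4 = 3 + 44*4 = 3 + 176 = 179)
y + E(-36) = 179 + (-36)**2 = 179 + 1296 = 1475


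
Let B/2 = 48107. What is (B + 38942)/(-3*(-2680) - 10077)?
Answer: -6436/97 ≈ -66.350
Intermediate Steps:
B = 96214 (B = 2*48107 = 96214)
(B + 38942)/(-3*(-2680) - 10077) = (96214 + 38942)/(-3*(-2680) - 10077) = 135156/(8040 - 10077) = 135156/(-2037) = 135156*(-1/2037) = -6436/97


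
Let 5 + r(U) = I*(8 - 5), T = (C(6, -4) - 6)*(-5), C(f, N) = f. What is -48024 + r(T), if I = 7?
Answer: -48008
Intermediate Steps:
T = 0 (T = (6 - 6)*(-5) = 0*(-5) = 0)
r(U) = 16 (r(U) = -5 + 7*(8 - 5) = -5 + 7*3 = -5 + 21 = 16)
-48024 + r(T) = -48024 + 16 = -48008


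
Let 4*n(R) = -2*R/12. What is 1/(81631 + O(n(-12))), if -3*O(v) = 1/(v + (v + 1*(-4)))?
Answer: 9/734680 ≈ 1.2250e-5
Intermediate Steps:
n(R) = -R/24 (n(R) = (-2*R/12)/4 = (-2*R*(1/12))/4 = (-R/6)/4 = -R/24)
O(v) = -1/(3*(-4 + 2*v)) (O(v) = -1/(3*(v + (v + 1*(-4)))) = -1/(3*(v + (v - 4))) = -1/(3*(v + (-4 + v))) = -1/(3*(-4 + 2*v)))
1/(81631 + O(n(-12))) = 1/(81631 - 1/(-12 + 6*(-1/24*(-12)))) = 1/(81631 - 1/(-12 + 6*(½))) = 1/(81631 - 1/(-12 + 3)) = 1/(81631 - 1/(-9)) = 1/(81631 - 1*(-⅑)) = 1/(81631 + ⅑) = 1/(734680/9) = 9/734680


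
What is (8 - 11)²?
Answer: 9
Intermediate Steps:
(8 - 11)² = (-3)² = 9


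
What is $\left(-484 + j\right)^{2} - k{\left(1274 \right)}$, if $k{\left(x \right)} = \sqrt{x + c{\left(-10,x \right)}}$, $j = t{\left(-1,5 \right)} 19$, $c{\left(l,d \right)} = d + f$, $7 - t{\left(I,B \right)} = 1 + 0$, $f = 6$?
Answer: $136900 - \sqrt{2554} \approx 1.3685 \cdot 10^{5}$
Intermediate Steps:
$t{\left(I,B \right)} = 6$ ($t{\left(I,B \right)} = 7 - \left(1 + 0\right) = 7 - 1 = 6$)
$c{\left(l,d \right)} = 6 + d$ ($c{\left(l,d \right)} = d + 6 = 6 + d$)
$j = 114$ ($j = 6 \cdot 19 = 114$)
$k{\left(x \right)} = \sqrt{6 + 2 x}$ ($k{\left(x \right)} = \sqrt{x + \left(6 + x\right)} = \sqrt{6 + 2 x}$)
$\left(-484 + j\right)^{2} - k{\left(1274 \right)} = \left(-484 + 114\right)^{2} - \sqrt{6 + 2 \cdot 1274} = \left(-370\right)^{2} - \sqrt{6 + 2548} = 136900 - \sqrt{2554}$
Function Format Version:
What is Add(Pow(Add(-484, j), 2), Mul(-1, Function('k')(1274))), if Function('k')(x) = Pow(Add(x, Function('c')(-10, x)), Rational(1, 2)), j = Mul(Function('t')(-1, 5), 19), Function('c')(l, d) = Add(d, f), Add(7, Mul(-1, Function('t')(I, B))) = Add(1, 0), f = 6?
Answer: Add(136900, Mul(-1, Pow(2554, Rational(1, 2)))) ≈ 1.3685e+5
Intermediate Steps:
Function('t')(I, B) = 6 (Function('t')(I, B) = Add(7, Mul(-1, Add(1, 0))) = Add(7, Mul(-1, 1)) = Add(7, -1) = 6)
Function('c')(l, d) = Add(6, d) (Function('c')(l, d) = Add(d, 6) = Add(6, d))
j = 114 (j = Mul(6, 19) = 114)
Function('k')(x) = Pow(Add(6, Mul(2, x)), Rational(1, 2)) (Function('k')(x) = Pow(Add(x, Add(6, x)), Rational(1, 2)) = Pow(Add(6, Mul(2, x)), Rational(1, 2)))
Add(Pow(Add(-484, j), 2), Mul(-1, Function('k')(1274))) = Add(Pow(Add(-484, 114), 2), Mul(-1, Pow(Add(6, Mul(2, 1274)), Rational(1, 2)))) = Add(Pow(-370, 2), Mul(-1, Pow(Add(6, 2548), Rational(1, 2)))) = Add(136900, Mul(-1, Pow(2554, Rational(1, 2))))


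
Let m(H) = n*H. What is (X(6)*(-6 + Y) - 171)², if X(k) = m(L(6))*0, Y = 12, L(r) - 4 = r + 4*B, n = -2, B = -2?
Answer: 29241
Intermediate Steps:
L(r) = -4 + r (L(r) = 4 + (r + 4*(-2)) = 4 + (r - 8) = 4 + (-8 + r) = -4 + r)
m(H) = -2*H
X(k) = 0 (X(k) = -2*(-4 + 6)*0 = -2*2*0 = -4*0 = 0)
(X(6)*(-6 + Y) - 171)² = (0*(-6 + 12) - 171)² = (0*6 - 171)² = (0 - 171)² = (-171)² = 29241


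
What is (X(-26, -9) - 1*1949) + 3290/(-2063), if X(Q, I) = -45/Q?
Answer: -104533167/53638 ≈ -1948.9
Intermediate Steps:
(X(-26, -9) - 1*1949) + 3290/(-2063) = (-45/(-26) - 1*1949) + 3290/(-2063) = (-45*(-1/26) - 1949) + 3290*(-1/2063) = (45/26 - 1949) - 3290/2063 = -50629/26 - 3290/2063 = -104533167/53638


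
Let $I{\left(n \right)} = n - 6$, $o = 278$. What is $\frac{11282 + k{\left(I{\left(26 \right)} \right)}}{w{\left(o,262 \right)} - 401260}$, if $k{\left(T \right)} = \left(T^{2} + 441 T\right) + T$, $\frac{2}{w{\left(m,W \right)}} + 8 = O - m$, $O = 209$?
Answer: $- \frac{790097}{15448511} \approx -0.051144$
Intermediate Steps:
$I{\left(n \right)} = -6 + n$
$w{\left(m,W \right)} = \frac{2}{201 - m}$ ($w{\left(m,W \right)} = \frac{2}{-8 - \left(-209 + m\right)} = \frac{2}{201 - m}$)
$k{\left(T \right)} = T^{2} + 442 T$
$\frac{11282 + k{\left(I{\left(26 \right)} \right)}}{w{\left(o,262 \right)} - 401260} = \frac{11282 + \left(-6 + 26\right) \left(442 + \left(-6 + 26\right)\right)}{- \frac{2}{-201 + 278} - 401260} = \frac{11282 + 20 \left(442 + 20\right)}{- \frac{2}{77} - 401260} = \frac{11282 + 20 \cdot 462}{\left(-2\right) \frac{1}{77} - 401260} = \frac{11282 + 9240}{- \frac{2}{77} - 401260} = \frac{20522}{- \frac{30897022}{77}} = 20522 \left(- \frac{77}{30897022}\right) = - \frac{790097}{15448511}$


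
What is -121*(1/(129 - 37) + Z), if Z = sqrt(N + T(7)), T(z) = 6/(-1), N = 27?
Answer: -121/92 - 121*sqrt(21) ≈ -555.81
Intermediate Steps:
T(z) = -6 (T(z) = 6*(-1) = -6)
Z = sqrt(21) (Z = sqrt(27 - 6) = sqrt(21) ≈ 4.5826)
-121*(1/(129 - 37) + Z) = -121*(1/(129 - 37) + sqrt(21)) = -121*(1/92 + sqrt(21)) = -121/92 - 121*sqrt(21)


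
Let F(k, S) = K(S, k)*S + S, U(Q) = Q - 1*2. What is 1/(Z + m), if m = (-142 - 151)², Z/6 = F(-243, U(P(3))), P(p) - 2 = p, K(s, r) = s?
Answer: 1/85921 ≈ 1.1639e-5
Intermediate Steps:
P(p) = 2 + p
U(Q) = -2 + Q (U(Q) = Q - 2 = -2 + Q)
F(k, S) = S + S² (F(k, S) = S*S + S = S² + S = S + S²)
Z = 72 (Z = 6*((-2 + (2 + 3))*(1 + (-2 + (2 + 3)))) = 6*((-2 + 5)*(1 + (-2 + 5))) = 6*(3*(1 + 3)) = 6*(3*4) = 6*12 = 72)
m = 85849 (m = (-293)² = 85849)
1/(Z + m) = 1/(72 + 85849) = 1/85921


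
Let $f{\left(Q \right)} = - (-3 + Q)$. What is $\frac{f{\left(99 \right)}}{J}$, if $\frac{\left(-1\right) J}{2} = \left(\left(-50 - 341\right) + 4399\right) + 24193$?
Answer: $\frac{48}{28201} \approx 0.0017021$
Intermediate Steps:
$f{\left(Q \right)} = 3 - Q$
$J = -56402$ ($J = - 2 \left(\left(\left(-50 - 341\right) + 4399\right) + 24193\right) = - 2 \left(\left(-391 + 4399\right) + 24193\right) = - 2 \left(4008 + 24193\right) = \left(-2\right) 28201 = -56402$)
$\frac{f{\left(99 \right)}}{J} = \frac{3 - 99}{-56402} = \left(3 - 99\right) \left(- \frac{1}{56402}\right) = \left(-96\right) \left(- \frac{1}{56402}\right) = \frac{48}{28201}$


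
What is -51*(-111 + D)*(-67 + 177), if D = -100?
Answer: 1183710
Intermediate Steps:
-51*(-111 + D)*(-67 + 177) = -51*(-111 - 100)*(-67 + 177) = -(-10761)*110 = -51*(-23210) = 1183710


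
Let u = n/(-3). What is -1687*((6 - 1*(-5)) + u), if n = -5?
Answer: -64106/3 ≈ -21369.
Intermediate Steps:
u = 5/3 (u = -5/(-3) = -5*(-1/3) = 5/3 ≈ 1.6667)
-1687*((6 - 1*(-5)) + u) = -1687*((6 - 1*(-5)) + 5/3) = -1687*((6 + 5) + 5/3) = -1687*(11 + 5/3) = -1687*38/3 = -64106/3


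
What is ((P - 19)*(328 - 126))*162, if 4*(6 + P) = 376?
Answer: 2257956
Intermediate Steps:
P = 88 (P = -6 + (¼)*376 = -6 + 94 = 88)
((P - 19)*(328 - 126))*162 = ((88 - 19)*(328 - 126))*162 = (69*202)*162 = 13938*162 = 2257956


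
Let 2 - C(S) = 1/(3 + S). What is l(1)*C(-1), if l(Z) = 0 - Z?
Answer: -3/2 ≈ -1.5000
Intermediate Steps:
l(Z) = -Z
C(S) = 2 - 1/(3 + S)
l(1)*C(-1) = (-1*1)*((5 + 2*(-1))/(3 - 1)) = -(5 - 2)/2 = -3/2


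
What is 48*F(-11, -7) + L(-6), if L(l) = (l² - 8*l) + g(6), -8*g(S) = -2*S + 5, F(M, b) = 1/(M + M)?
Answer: 7277/88 ≈ 82.693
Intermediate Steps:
F(M, b) = 1/(2*M)
g(S) = -5/8 + S/4 (g(S) = -(-2*S + 5)/8 = -(5 - 2*S)/8 = -5/8 + S/4)
L(l) = 7/8 + l² - 8*l (L(l) = (l² - 8*l) + (-5/8 + (¼)*6) = (l² - 8*l) + (-5/8 + 3/2) = (l² - 8*l) + 7/8 = 7/8 + l² - 8*l)
48*F(-11, -7) + L(-6) = 48*((½)/(-11)) + (7/8 + (-6)² - 8*(-6)) = 48*((½)*(-1/11)) + (7/8 + 36 + 48) = 48*(-1/22) + 679/8 = -24/11 + 679/8 = 7277/88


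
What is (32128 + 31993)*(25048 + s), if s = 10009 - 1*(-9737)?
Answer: 2872236074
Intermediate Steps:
s = 19746 (s = 10009 + 9737 = 19746)
(32128 + 31993)*(25048 + s) = (32128 + 31993)*(25048 + 19746) = 64121*44794 = 2872236074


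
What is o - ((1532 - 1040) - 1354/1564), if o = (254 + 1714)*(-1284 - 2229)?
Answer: -5406806755/782 ≈ -6.9141e+6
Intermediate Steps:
o = -6913584 (o = 1968*(-3513) = -6913584)
o - ((1532 - 1040) - 1354/1564) = -6913584 - ((1532 - 1040) - 1354/1564) = -6913584 - (492 - 1354*1/1564) = -6913584 - (492 - 677/782) = -6913584 - 1*384067/782 = -6913584 - 384067/782 = -5406806755/782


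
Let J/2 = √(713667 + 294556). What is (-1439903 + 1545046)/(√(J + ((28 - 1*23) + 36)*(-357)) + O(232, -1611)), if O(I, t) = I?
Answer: 105143/(232 + I*√(14637 - 2*√1008223)) ≈ 367.08 - 177.81*I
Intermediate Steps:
J = 2*√1008223 (J = 2*√(713667 + 294556) = 2*√1008223 ≈ 2008.2)
(-1439903 + 1545046)/(√(J + ((28 - 1*23) + 36)*(-357)) + O(232, -1611)) = (-1439903 + 1545046)/(√(2*√1008223 + ((28 - 1*23) + 36)*(-357)) + 232) = 105143/(√(2*√1008223 + ((28 - 23) + 36)*(-357)) + 232) = 105143/(√(2*√1008223 + (5 + 36)*(-357)) + 232) = 105143/(√(2*√1008223 + 41*(-357)) + 232) = 105143/(√(2*√1008223 - 14637) + 232) = 105143/(√(-14637 + 2*√1008223) + 232) = 105143/(232 + √(-14637 + 2*√1008223))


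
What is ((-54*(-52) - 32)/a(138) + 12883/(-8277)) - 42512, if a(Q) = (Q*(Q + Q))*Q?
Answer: -77064861183869/1812712662 ≈ -42514.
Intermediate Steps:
a(Q) = 2*Q³ (a(Q) = (Q*(2*Q))*Q = (2*Q²)*Q = 2*Q³)
((-54*(-52) - 32)/a(138) + 12883/(-8277)) - 42512 = ((-54*(-52) - 32)/((2*138³)) + 12883/(-8277)) - 42512 = ((2808 - 32)/((2*2628072)) + 12883*(-1/8277)) - 42512 = (2776/5256144 - 12883/8277) - 42512 = (2776*(1/5256144) - 12883/8277) - 42512 = (347/657018 - 12883/8277) - 42512 = -2820496925/1812712662 - 42512 = -77064861183869/1812712662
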